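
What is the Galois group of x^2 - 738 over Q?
Gal(K/Q) = Z/2Z (cyclic of order 2)

x^2 - 738 is irreducible over Q since 738 is not a rational square. The splitting field Q(sqrt(738)) has degree 2 over Q, and its unique nontrivial automorphism is sqrt(738) ↦ -sqrt(738). Hence Gal(Q(sqrt(738))/Q) = Z/2Z.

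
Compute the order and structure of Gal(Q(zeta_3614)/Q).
|Gal(Q(zeta_3614)/Q)| = phi(3614) = 1656; group ≅ (Z/3614Z)^* ≅ Z/12Z × Z/138Z

The n-th cyclotomic polynomial Φ_3614(x) is the minimal polynomial of zeta_3614 over Q and has degree phi(3614) = 1656. So Q(zeta_3614) is a degree-1656 Galois extension with Galois group (Z/3614Z)^*. By CRT, (Z/3614Z)^* ≅ (Z/2Z)^* × (Z/13Z)^* × (Z/139Z)^*. Each prime-power unit group is (Z/2Z)^* ≅ trivial group (order 1); (Z/13Z)^* ≅ Z/12Z; (Z/139Z)^* ≅ Z/138Z. Hence Gal(Q(zeta_3614)/Q) ≅ Z/12Z × Z/138Z.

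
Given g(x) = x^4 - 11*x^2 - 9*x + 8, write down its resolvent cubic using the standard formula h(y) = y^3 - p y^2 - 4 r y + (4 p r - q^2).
h(y) = y^3 + 11*y^2 - 32*y - 433

Identify coefficients: p = -11, q = -9, r = 8.
Plug into h(y) = y^3 - p y^2 - 4 r y + (4 p r - q^2):
  h(y) = y^3 - (-11) y^2 - 4*(8) y + (4*(-11)*(8) - (-9)^2)
       = y^3 + (11) y^2 + (-32) y + (-433).
Simplifying: h(y) = y^3 + 11*y^2 - 32*y - 433.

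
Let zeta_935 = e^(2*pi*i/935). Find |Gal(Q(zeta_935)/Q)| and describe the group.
|Gal(Q(zeta_935)/Q)| = phi(935) = 640; group ≅ (Z/935Z)^* ≅ Z/4Z × Z/10Z × Z/16Z

The n-th cyclotomic polynomial Φ_935(x) is the minimal polynomial of zeta_935 over Q and has degree phi(935) = 640. So Q(zeta_935) is a degree-640 Galois extension with Galois group (Z/935Z)^*. By CRT, (Z/935Z)^* ≅ (Z/5Z)^* × (Z/11Z)^* × (Z/17Z)^*. Each prime-power unit group is (Z/5Z)^* ≅ Z/4Z; (Z/11Z)^* ≅ Z/10Z; (Z/17Z)^* ≅ Z/16Z. Hence Gal(Q(zeta_935)/Q) ≅ Z/4Z × Z/10Z × Z/16Z.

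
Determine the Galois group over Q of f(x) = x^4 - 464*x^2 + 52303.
Gal(K/Q) = V_4 (Klein four-group, Z/2Z × Z/2Z)

f factors as (x^2 - 193)(x^2 - 271), so the splitting field is K = Q(sqrt(193), sqrt(271)). The elements 193, 271, 52303 are all non-squares in Q, so sqrt(193) and sqrt(271) generate independent quadratic extensions. Thus [K:Q] = 4 and Gal(K/Q) is generated by the two order-2 automorphisms sqrt(193) ↦ -sqrt(193) and sqrt(271) ↦ -sqrt(271), giving V_4.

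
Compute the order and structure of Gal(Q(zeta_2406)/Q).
|Gal(Q(zeta_2406)/Q)| = phi(2406) = 800; group ≅ (Z/2406Z)^* ≅ Z/2Z × Z/400Z

The n-th cyclotomic polynomial Φ_2406(x) is the minimal polynomial of zeta_2406 over Q and has degree phi(2406) = 800. So Q(zeta_2406) is a degree-800 Galois extension with Galois group (Z/2406Z)^*. By CRT, (Z/2406Z)^* ≅ (Z/2Z)^* × (Z/3Z)^* × (Z/401Z)^*. Each prime-power unit group is (Z/2Z)^* ≅ trivial group (order 1); (Z/3Z)^* ≅ Z/2Z; (Z/401Z)^* ≅ Z/400Z. Hence Gal(Q(zeta_2406)/Q) ≅ Z/2Z × Z/400Z.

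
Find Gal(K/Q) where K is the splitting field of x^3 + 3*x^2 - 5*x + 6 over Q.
Gal(K/Q) = S_3 (symmetric group of order 6)

Compute the discriminant of x^3 + (3)*x^2 + (-5)*x + (6): Δ = -2515. Since Δ is not a rational square, the Galois group is not contained in A_3; it must be the full S_3 (irreducibility of the cubic rules out anything smaller).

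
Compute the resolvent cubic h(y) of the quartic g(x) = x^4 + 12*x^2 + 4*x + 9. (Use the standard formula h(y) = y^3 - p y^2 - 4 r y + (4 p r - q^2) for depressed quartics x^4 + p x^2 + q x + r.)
h(y) = y^3 - 12*y^2 - 36*y + 416

Identify coefficients: p = 12, q = 4, r = 9.
Plug into h(y) = y^3 - p y^2 - 4 r y + (4 p r - q^2):
  h(y) = y^3 - (12) y^2 - 4*(9) y + (4*(12)*(9) - (4)^2)
       = y^3 + (-12) y^2 + (-36) y + (416).
Simplifying: h(y) = y^3 - 12*y^2 - 36*y + 416.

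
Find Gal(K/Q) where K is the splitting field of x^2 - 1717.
Gal(K/Q) = Z/2Z (cyclic of order 2)

x^2 - 1717 is irreducible over Q since 1717 is not a rational square. The splitting field Q(sqrt(1717)) has degree 2 over Q, and its unique nontrivial automorphism is sqrt(1717) ↦ -sqrt(1717). Hence Gal(Q(sqrt(1717))/Q) = Z/2Z.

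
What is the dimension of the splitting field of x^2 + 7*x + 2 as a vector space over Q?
[K:Q] = 2

The discriminant of x^2 + (7)*x + (2) is b^2 - 4c = 49 - (8) = 41. Since 41 is not a perfect square in Q, the polynomial is irreducible over Q. Its two roots generate a degree-2 extension, so [K:Q] = 2.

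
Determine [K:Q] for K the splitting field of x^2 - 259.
[K:Q] = 2

The polynomial x^2 - 259 is irreducible over Q since 259 is not a perfect square. Its splitting field is Q(sqrt(259)), which has degree 2 over Q.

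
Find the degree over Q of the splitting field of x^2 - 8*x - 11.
[K:Q] = 2

The discriminant of x^2 + (-8)*x + (-11) is b^2 - 4c = 64 - (-44) = 108. Since 108 is not a perfect square in Q, the polynomial is irreducible over Q. Its two roots generate a degree-2 extension, so [K:Q] = 2.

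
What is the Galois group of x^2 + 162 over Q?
Gal(K/Q) = Z/2Z (cyclic of order 2)

x^2 + 162 is irreducible over Q since -162 is not a rational square. The splitting field Q(sqrt(-162)) has degree 2 over Q, and its unique nontrivial automorphism is sqrt(-162) ↦ -sqrt(-162). Hence Gal(Q(sqrt(-162))/Q) = Z/2Z.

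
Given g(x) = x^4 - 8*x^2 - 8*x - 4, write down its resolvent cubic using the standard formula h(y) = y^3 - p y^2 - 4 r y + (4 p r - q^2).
h(y) = y^3 + 8*y^2 + 16*y + 64

Identify coefficients: p = -8, q = -8, r = -4.
Plug into h(y) = y^3 - p y^2 - 4 r y + (4 p r - q^2):
  h(y) = y^3 - (-8) y^2 - 4*(-4) y + (4*(-8)*(-4) - (-8)^2)
       = y^3 + (8) y^2 + (16) y + (64).
Simplifying: h(y) = y^3 + 8*y^2 + 16*y + 64.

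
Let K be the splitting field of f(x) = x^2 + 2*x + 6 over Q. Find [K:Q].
[K:Q] = 2

The discriminant of x^2 + (2)*x + (6) is b^2 - 4c = 4 - (24) = -20. Since -20 is not a perfect square in Q, the polynomial is irreducible over Q. Its two roots generate a degree-2 extension, so [K:Q] = 2.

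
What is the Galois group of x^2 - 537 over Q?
Gal(K/Q) = Z/2Z (cyclic of order 2)

x^2 - 537 is irreducible over Q since 537 is not a rational square. The splitting field Q(sqrt(537)) has degree 2 over Q, and its unique nontrivial automorphism is sqrt(537) ↦ -sqrt(537). Hence Gal(Q(sqrt(537))/Q) = Z/2Z.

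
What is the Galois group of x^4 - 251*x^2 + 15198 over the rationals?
Gal(K/Q) = V_4 (Klein four-group, Z/2Z × Z/2Z)

f factors as (x^2 - 102)(x^2 - 149), so the splitting field is K = Q(sqrt(102), sqrt(149)). The elements 102, 149, 15198 are all non-squares in Q, so sqrt(102) and sqrt(149) generate independent quadratic extensions. Thus [K:Q] = 4 and Gal(K/Q) is generated by the two order-2 automorphisms sqrt(102) ↦ -sqrt(102) and sqrt(149) ↦ -sqrt(149), giving V_4.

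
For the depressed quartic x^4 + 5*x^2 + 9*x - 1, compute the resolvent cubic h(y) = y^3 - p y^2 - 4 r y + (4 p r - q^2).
h(y) = y^3 - 5*y^2 + 4*y - 101

Identify coefficients: p = 5, q = 9, r = -1.
Plug into h(y) = y^3 - p y^2 - 4 r y + (4 p r - q^2):
  h(y) = y^3 - (5) y^2 - 4*(-1) y + (4*(5)*(-1) - (9)^2)
       = y^3 + (-5) y^2 + (4) y + (-101).
Simplifying: h(y) = y^3 - 5*y^2 + 4*y - 101.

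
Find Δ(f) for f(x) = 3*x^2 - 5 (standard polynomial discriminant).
Δ = 60

For a quadratic a x^2 + b x + c the discriminant is Δ = b^2 - 4ac = (0)^2 - 4*(3)*(-5) = 0 - (-60) = 60.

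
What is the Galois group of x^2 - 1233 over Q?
Gal(K/Q) = Z/2Z (cyclic of order 2)

x^2 - 1233 is irreducible over Q since 1233 is not a rational square. The splitting field Q(sqrt(1233)) has degree 2 over Q, and its unique nontrivial automorphism is sqrt(1233) ↦ -sqrt(1233). Hence Gal(Q(sqrt(1233))/Q) = Z/2Z.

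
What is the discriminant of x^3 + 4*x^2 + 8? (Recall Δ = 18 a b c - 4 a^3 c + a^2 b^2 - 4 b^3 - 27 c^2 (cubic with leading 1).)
Δ = -3776

For x^3 + a x^2 + b x + c the discriminant is Δ = 18 a b c - 4 a^3 c + a^2 b^2 - 4 b^3 - 27 c^2.
Plug a = 4, b = 0, c = 8:
  18*(4)*(0)*(8) - 4*(4)^3*(8) + (4)^2*(0)^2 - 4*(0)^3 - 27*(8)^2
  = 0 + (-2048) + 0 + (0) + (-1728)
  = -3776.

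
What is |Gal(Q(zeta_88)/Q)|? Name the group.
|Gal(Q(zeta_88)/Q)| = phi(88) = 40; group ≅ (Z/88Z)^* ≅ Z/2Z × Z/2Z × Z/10Z

The n-th cyclotomic polynomial Φ_88(x) is the minimal polynomial of zeta_88 over Q and has degree phi(88) = 40. So Q(zeta_88) is a degree-40 Galois extension with Galois group (Z/88Z)^*. By CRT, (Z/88Z)^* ≅ (Z/8Z)^* × (Z/11Z)^*. Each prime-power unit group is (Z/8Z)^* ≅ Z/2Z × Z/2Z; (Z/11Z)^* ≅ Z/10Z. Hence Gal(Q(zeta_88)/Q) ≅ Z/2Z × Z/2Z × Z/10Z.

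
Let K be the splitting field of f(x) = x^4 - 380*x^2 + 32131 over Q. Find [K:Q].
[K:Q] = 4

f factors as (x^2 - 127)(x^2 - 253); the splitting field is K = Q(sqrt(127), sqrt(253)). Since 127, 253, and 32131 are all non-squares in Q, the three subfields Q(sqrt(127)), Q(sqrt(253)), Q(sqrt(32131)) are distinct degree-2 extensions, so [K:Q] = 4 (Klein four Galois group).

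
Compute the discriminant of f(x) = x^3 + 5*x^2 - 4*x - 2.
Δ = 2268

For x^3 + a x^2 + b x + c the discriminant is Δ = 18 a b c - 4 a^3 c + a^2 b^2 - 4 b^3 - 27 c^2.
Plug a = 5, b = -4, c = -2:
  18*(5)*(-4)*(-2) - 4*(5)^3*(-2) + (5)^2*(-4)^2 - 4*(-4)^3 - 27*(-2)^2
  = 720 + (1000) + 400 + (256) + (-108)
  = 2268.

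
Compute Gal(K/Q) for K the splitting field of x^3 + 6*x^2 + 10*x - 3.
Gal(K/Q) = S_3 (symmetric group of order 6)

Compute the discriminant of x^3 + (6)*x^2 + (10)*x + (-3): Δ = -1291. Since Δ is not a rational square, the Galois group is not contained in A_3; it must be the full S_3 (irreducibility of the cubic rules out anything smaller).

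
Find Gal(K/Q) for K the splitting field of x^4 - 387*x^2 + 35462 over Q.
Gal(K/Q) = V_4 (Klein four-group, Z/2Z × Z/2Z)

f factors as (x^2 - 149)(x^2 - 238), so the splitting field is K = Q(sqrt(149), sqrt(238)). The elements 149, 238, 35462 are all non-squares in Q, so sqrt(149) and sqrt(238) generate independent quadratic extensions. Thus [K:Q] = 4 and Gal(K/Q) is generated by the two order-2 automorphisms sqrt(149) ↦ -sqrt(149) and sqrt(238) ↦ -sqrt(238), giving V_4.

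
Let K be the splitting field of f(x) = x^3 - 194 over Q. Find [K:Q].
[K:Q] = 6

x^3 - 194 has one real root r = 194^(1/3) and two complex roots r*zeta_3, r*zeta_3^2 where zeta_3 = e^(2*pi*i/3). The splitting field is Q(r, zeta_3). [Q(r):Q] = 3 and [Q(zeta_3):Q] = 2 with gcd = 1, so [Q(r, zeta_3):Q] = 3 * 2 = 6.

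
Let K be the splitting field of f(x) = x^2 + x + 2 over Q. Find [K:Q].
[K:Q] = 2

The discriminant of x^2 + (1)*x + (2) is b^2 - 4c = 1 - (8) = -7. Since -7 is not a perfect square in Q, the polynomial is irreducible over Q. Its two roots generate a degree-2 extension, so [K:Q] = 2.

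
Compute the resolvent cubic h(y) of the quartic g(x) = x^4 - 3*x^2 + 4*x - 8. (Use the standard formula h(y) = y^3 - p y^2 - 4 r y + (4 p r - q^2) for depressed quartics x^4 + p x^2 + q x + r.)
h(y) = y^3 + 3*y^2 + 32*y + 80

Identify coefficients: p = -3, q = 4, r = -8.
Plug into h(y) = y^3 - p y^2 - 4 r y + (4 p r - q^2):
  h(y) = y^3 - (-3) y^2 - 4*(-8) y + (4*(-3)*(-8) - (4)^2)
       = y^3 + (3) y^2 + (32) y + (80).
Simplifying: h(y) = y^3 + 3*y^2 + 32*y + 80.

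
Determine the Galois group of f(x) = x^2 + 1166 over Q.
Gal(K/Q) = Z/2Z (cyclic of order 2)

x^2 + 1166 is irreducible over Q since -1166 is not a rational square. The splitting field Q(sqrt(-1166)) has degree 2 over Q, and its unique nontrivial automorphism is sqrt(-1166) ↦ -sqrt(-1166). Hence Gal(Q(sqrt(-1166))/Q) = Z/2Z.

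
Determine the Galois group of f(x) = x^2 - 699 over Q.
Gal(K/Q) = Z/2Z (cyclic of order 2)

x^2 - 699 is irreducible over Q since 699 is not a rational square. The splitting field Q(sqrt(699)) has degree 2 over Q, and its unique nontrivial automorphism is sqrt(699) ↦ -sqrt(699). Hence Gal(Q(sqrt(699))/Q) = Z/2Z.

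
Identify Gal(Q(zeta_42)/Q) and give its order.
|Gal(Q(zeta_42)/Q)| = phi(42) = 12; group ≅ (Z/42Z)^* ≅ Z/2Z × Z/6Z

The n-th cyclotomic polynomial Φ_42(x) is the minimal polynomial of zeta_42 over Q and has degree phi(42) = 12. So Q(zeta_42) is a degree-12 Galois extension with Galois group (Z/42Z)^*. By CRT, (Z/42Z)^* ≅ (Z/2Z)^* × (Z/3Z)^* × (Z/7Z)^*. Each prime-power unit group is (Z/2Z)^* ≅ trivial group (order 1); (Z/3Z)^* ≅ Z/2Z; (Z/7Z)^* ≅ Z/6Z. Hence Gal(Q(zeta_42)/Q) ≅ Z/2Z × Z/6Z.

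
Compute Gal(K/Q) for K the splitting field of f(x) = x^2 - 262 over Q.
Gal(K/Q) = Z/2Z (cyclic of order 2)

x^2 - 262 is irreducible over Q since 262 is not a rational square. The splitting field Q(sqrt(262)) has degree 2 over Q, and its unique nontrivial automorphism is sqrt(262) ↦ -sqrt(262). Hence Gal(Q(sqrt(262))/Q) = Z/2Z.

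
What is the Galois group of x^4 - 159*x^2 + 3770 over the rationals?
Gal(K/Q) = V_4 (Klein four-group, Z/2Z × Z/2Z)

f factors as (x^2 - 29)(x^2 - 130), so the splitting field is K = Q(sqrt(29), sqrt(130)). The elements 29, 130, 3770 are all non-squares in Q, so sqrt(29) and sqrt(130) generate independent quadratic extensions. Thus [K:Q] = 4 and Gal(K/Q) is generated by the two order-2 automorphisms sqrt(29) ↦ -sqrt(29) and sqrt(130) ↦ -sqrt(130), giving V_4.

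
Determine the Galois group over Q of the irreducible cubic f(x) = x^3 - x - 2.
Gal(K/Q) = S_3 (symmetric group of order 6)

Compute the discriminant of x^3 + (0)*x^2 + (-1)*x + (-2): Δ = -104. Since Δ is not a rational square, the Galois group is not contained in A_3; it must be the full S_3 (irreducibility of the cubic rules out anything smaller).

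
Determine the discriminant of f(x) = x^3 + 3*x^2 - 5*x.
Δ = 725

For x^3 + a x^2 + b x + c the discriminant is Δ = 18 a b c - 4 a^3 c + a^2 b^2 - 4 b^3 - 27 c^2.
Plug a = 3, b = -5, c = 0:
  18*(3)*(-5)*(0) - 4*(3)^3*(0) + (3)^2*(-5)^2 - 4*(-5)^3 - 27*(0)^2
  = 0 + (0) + 225 + (500) + (0)
  = 725.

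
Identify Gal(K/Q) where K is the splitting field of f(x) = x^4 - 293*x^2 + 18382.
Gal(K/Q) = V_4 (Klein four-group, Z/2Z × Z/2Z)

f factors as (x^2 - 202)(x^2 - 91), so the splitting field is K = Q(sqrt(202), sqrt(91)). The elements 202, 91, 18382 are all non-squares in Q, so sqrt(202) and sqrt(91) generate independent quadratic extensions. Thus [K:Q] = 4 and Gal(K/Q) is generated by the two order-2 automorphisms sqrt(202) ↦ -sqrt(202) and sqrt(91) ↦ -sqrt(91), giving V_4.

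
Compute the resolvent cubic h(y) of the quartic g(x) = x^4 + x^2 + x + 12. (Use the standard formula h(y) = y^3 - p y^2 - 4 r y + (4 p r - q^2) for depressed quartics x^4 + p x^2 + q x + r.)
h(y) = y^3 - y^2 - 48*y + 47

Identify coefficients: p = 1, q = 1, r = 12.
Plug into h(y) = y^3 - p y^2 - 4 r y + (4 p r - q^2):
  h(y) = y^3 - (1) y^2 - 4*(12) y + (4*(1)*(12) - (1)^2)
       = y^3 + (-1) y^2 + (-48) y + (47).
Simplifying: h(y) = y^3 - y^2 - 48*y + 47.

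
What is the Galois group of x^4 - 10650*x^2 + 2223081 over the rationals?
Gal(K/Q) = Z/2Z (cyclic of order 2)

f factors as (x^2 - 213)(x^2 - 10437), so the splitting field is K = Q(sqrt(213), sqrt(10437)). The squarefree part of 213 is 213 and the squarefree part of 10437 is also 213, so sqrt(213) and sqrt(10437) are both rational multiples of sqrt(213). Hence Q(sqrt(213)) = Q(sqrt(10437)) = Q(sqrt(213)), and the splitting field collapses to a single degree-2 extension with Galois group Z/2Z.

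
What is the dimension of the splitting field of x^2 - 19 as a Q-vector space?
[K:Q] = 2

The polynomial x^2 - 19 is irreducible over Q since 19 is not a perfect square. Its splitting field is Q(sqrt(19)), which has degree 2 over Q.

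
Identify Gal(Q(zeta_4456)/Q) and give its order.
|Gal(Q(zeta_4456)/Q)| = phi(4456) = 2224; group ≅ (Z/4456Z)^* ≅ Z/2Z × Z/2Z × Z/556Z

The n-th cyclotomic polynomial Φ_4456(x) is the minimal polynomial of zeta_4456 over Q and has degree phi(4456) = 2224. So Q(zeta_4456) is a degree-2224 Galois extension with Galois group (Z/4456Z)^*. By CRT, (Z/4456Z)^* ≅ (Z/8Z)^* × (Z/557Z)^*. Each prime-power unit group is (Z/8Z)^* ≅ Z/2Z × Z/2Z; (Z/557Z)^* ≅ Z/556Z. Hence Gal(Q(zeta_4456)/Q) ≅ Z/2Z × Z/2Z × Z/556Z.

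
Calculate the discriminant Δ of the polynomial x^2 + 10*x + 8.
Δ = 68

For a quadratic a x^2 + b x + c the discriminant is Δ = b^2 - 4ac = (10)^2 - 4*(1)*(8) = 100 - (32) = 68.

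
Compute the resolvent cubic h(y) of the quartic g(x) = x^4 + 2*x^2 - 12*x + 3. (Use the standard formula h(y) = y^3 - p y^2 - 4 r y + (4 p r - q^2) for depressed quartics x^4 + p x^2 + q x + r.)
h(y) = y^3 - 2*y^2 - 12*y - 120

Identify coefficients: p = 2, q = -12, r = 3.
Plug into h(y) = y^3 - p y^2 - 4 r y + (4 p r - q^2):
  h(y) = y^3 - (2) y^2 - 4*(3) y + (4*(2)*(3) - (-12)^2)
       = y^3 + (-2) y^2 + (-12) y + (-120).
Simplifying: h(y) = y^3 - 2*y^2 - 12*y - 120.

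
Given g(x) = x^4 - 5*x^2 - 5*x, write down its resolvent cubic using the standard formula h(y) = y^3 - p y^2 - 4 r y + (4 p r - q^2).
h(y) = y^3 + 5*y^2 - 25

Identify coefficients: p = -5, q = -5, r = 0.
Plug into h(y) = y^3 - p y^2 - 4 r y + (4 p r - q^2):
  h(y) = y^3 - (-5) y^2 - 4*(0) y + (4*(-5)*(0) - (-5)^2)
       = y^3 + (5) y^2 + (0) y + (-25).
Simplifying: h(y) = y^3 + 5*y^2 - 25.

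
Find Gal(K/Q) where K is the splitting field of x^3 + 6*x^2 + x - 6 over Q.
Gal(K/Q) = S_3 (symmetric group of order 6)

Compute the discriminant of x^3 + (6)*x^2 + (1)*x + (-6): Δ = 3596. Since Δ is not a rational square, the Galois group is not contained in A_3; it must be the full S_3 (irreducibility of the cubic rules out anything smaller).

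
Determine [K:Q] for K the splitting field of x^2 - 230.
[K:Q] = 2

The polynomial x^2 - 230 is irreducible over Q since 230 is not a perfect square. Its splitting field is Q(sqrt(230)), which has degree 2 over Q.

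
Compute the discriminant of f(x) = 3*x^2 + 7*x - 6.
Δ = 121

For a quadratic a x^2 + b x + c the discriminant is Δ = b^2 - 4ac = (7)^2 - 4*(3)*(-6) = 49 - (-72) = 121.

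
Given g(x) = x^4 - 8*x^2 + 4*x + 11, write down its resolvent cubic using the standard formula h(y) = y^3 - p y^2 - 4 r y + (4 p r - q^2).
h(y) = y^3 + 8*y^2 - 44*y - 368

Identify coefficients: p = -8, q = 4, r = 11.
Plug into h(y) = y^3 - p y^2 - 4 r y + (4 p r - q^2):
  h(y) = y^3 - (-8) y^2 - 4*(11) y + (4*(-8)*(11) - (4)^2)
       = y^3 + (8) y^2 + (-44) y + (-368).
Simplifying: h(y) = y^3 + 8*y^2 - 44*y - 368.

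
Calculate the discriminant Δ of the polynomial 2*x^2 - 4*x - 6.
Δ = 64

For a quadratic a x^2 + b x + c the discriminant is Δ = b^2 - 4ac = (-4)^2 - 4*(2)*(-6) = 16 - (-48) = 64.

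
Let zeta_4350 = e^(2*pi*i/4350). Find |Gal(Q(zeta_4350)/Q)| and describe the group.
|Gal(Q(zeta_4350)/Q)| = phi(4350) = 1120; group ≅ (Z/4350Z)^* ≅ Z/2Z × Z/20Z × Z/28Z

The n-th cyclotomic polynomial Φ_4350(x) is the minimal polynomial of zeta_4350 over Q and has degree phi(4350) = 1120. So Q(zeta_4350) is a degree-1120 Galois extension with Galois group (Z/4350Z)^*. By CRT, (Z/4350Z)^* ≅ (Z/2Z)^* × (Z/3Z)^* × (Z/25Z)^* × (Z/29Z)^*. Each prime-power unit group is (Z/2Z)^* ≅ trivial group (order 1); (Z/3Z)^* ≅ Z/2Z; (Z/25Z)^* ≅ Z/20Z; (Z/29Z)^* ≅ Z/28Z. Hence Gal(Q(zeta_4350)/Q) ≅ Z/2Z × Z/20Z × Z/28Z.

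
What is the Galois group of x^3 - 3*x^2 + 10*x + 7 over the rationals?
Gal(K/Q) = S_3 (symmetric group of order 6)

Compute the discriminant of x^3 + (-3)*x^2 + (10)*x + (7): Δ = -7447. Since Δ is not a rational square, the Galois group is not contained in A_3; it must be the full S_3 (irreducibility of the cubic rules out anything smaller).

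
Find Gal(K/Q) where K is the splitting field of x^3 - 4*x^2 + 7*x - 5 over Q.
Gal(K/Q) = S_3 (symmetric group of order 6)

Compute the discriminant of x^3 + (-4)*x^2 + (7)*x + (-5): Δ = -23. Since Δ is not a rational square, the Galois group is not contained in A_3; it must be the full S_3 (irreducibility of the cubic rules out anything smaller).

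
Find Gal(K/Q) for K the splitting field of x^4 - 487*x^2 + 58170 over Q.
Gal(K/Q) = V_4 (Klein four-group, Z/2Z × Z/2Z)

f factors as (x^2 - 277)(x^2 - 210), so the splitting field is K = Q(sqrt(277), sqrt(210)). The elements 277, 210, 58170 are all non-squares in Q, so sqrt(277) and sqrt(210) generate independent quadratic extensions. Thus [K:Q] = 4 and Gal(K/Q) is generated by the two order-2 automorphisms sqrt(277) ↦ -sqrt(277) and sqrt(210) ↦ -sqrt(210), giving V_4.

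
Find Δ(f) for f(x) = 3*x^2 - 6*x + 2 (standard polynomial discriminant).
Δ = 12

For a quadratic a x^2 + b x + c the discriminant is Δ = b^2 - 4ac = (-6)^2 - 4*(3)*(2) = 36 - (24) = 12.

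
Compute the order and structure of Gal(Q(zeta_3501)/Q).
|Gal(Q(zeta_3501)/Q)| = phi(3501) = 2328; group ≅ (Z/3501Z)^* ≅ Z/6Z × Z/388Z

The n-th cyclotomic polynomial Φ_3501(x) is the minimal polynomial of zeta_3501 over Q and has degree phi(3501) = 2328. So Q(zeta_3501) is a degree-2328 Galois extension with Galois group (Z/3501Z)^*. By CRT, (Z/3501Z)^* ≅ (Z/9Z)^* × (Z/389Z)^*. Each prime-power unit group is (Z/9Z)^* ≅ Z/6Z; (Z/389Z)^* ≅ Z/388Z. Hence Gal(Q(zeta_3501)/Q) ≅ Z/6Z × Z/388Z.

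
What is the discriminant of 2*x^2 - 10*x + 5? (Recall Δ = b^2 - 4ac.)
Δ = 60

For a quadratic a x^2 + b x + c the discriminant is Δ = b^2 - 4ac = (-10)^2 - 4*(2)*(5) = 100 - (40) = 60.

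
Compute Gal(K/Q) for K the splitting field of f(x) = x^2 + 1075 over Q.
Gal(K/Q) = Z/2Z (cyclic of order 2)

x^2 + 1075 is irreducible over Q since -1075 is not a rational square. The splitting field Q(sqrt(-1075)) has degree 2 over Q, and its unique nontrivial automorphism is sqrt(-1075) ↦ -sqrt(-1075). Hence Gal(Q(sqrt(-1075))/Q) = Z/2Z.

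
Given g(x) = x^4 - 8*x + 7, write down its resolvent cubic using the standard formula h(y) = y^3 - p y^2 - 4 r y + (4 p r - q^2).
h(y) = y^3 - 28*y - 64

Identify coefficients: p = 0, q = -8, r = 7.
Plug into h(y) = y^3 - p y^2 - 4 r y + (4 p r - q^2):
  h(y) = y^3 - (0) y^2 - 4*(7) y + (4*(0)*(7) - (-8)^2)
       = y^3 + (0) y^2 + (-28) y + (-64).
Simplifying: h(y) = y^3 - 28*y - 64.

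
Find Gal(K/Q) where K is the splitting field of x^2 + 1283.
Gal(K/Q) = Z/2Z (cyclic of order 2)

x^2 + 1283 is irreducible over Q since -1283 is not a rational square. The splitting field Q(sqrt(-1283)) has degree 2 over Q, and its unique nontrivial automorphism is sqrt(-1283) ↦ -sqrt(-1283). Hence Gal(Q(sqrt(-1283))/Q) = Z/2Z.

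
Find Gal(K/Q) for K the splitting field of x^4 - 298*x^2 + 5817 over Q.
Gal(K/Q) = V_4 (Klein four-group, Z/2Z × Z/2Z)

f factors as (x^2 - 21)(x^2 - 277), so the splitting field is K = Q(sqrt(21), sqrt(277)). The elements 21, 277, 5817 are all non-squares in Q, so sqrt(21) and sqrt(277) generate independent quadratic extensions. Thus [K:Q] = 4 and Gal(K/Q) is generated by the two order-2 automorphisms sqrt(21) ↦ -sqrt(21) and sqrt(277) ↦ -sqrt(277), giving V_4.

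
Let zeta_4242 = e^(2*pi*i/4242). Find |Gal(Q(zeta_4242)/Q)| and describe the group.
|Gal(Q(zeta_4242)/Q)| = phi(4242) = 1200; group ≅ (Z/4242Z)^* ≅ Z/2Z × Z/6Z × Z/100Z

The n-th cyclotomic polynomial Φ_4242(x) is the minimal polynomial of zeta_4242 over Q and has degree phi(4242) = 1200. So Q(zeta_4242) is a degree-1200 Galois extension with Galois group (Z/4242Z)^*. By CRT, (Z/4242Z)^* ≅ (Z/2Z)^* × (Z/3Z)^* × (Z/7Z)^* × (Z/101Z)^*. Each prime-power unit group is (Z/2Z)^* ≅ trivial group (order 1); (Z/3Z)^* ≅ Z/2Z; (Z/7Z)^* ≅ Z/6Z; (Z/101Z)^* ≅ Z/100Z. Hence Gal(Q(zeta_4242)/Q) ≅ Z/2Z × Z/6Z × Z/100Z.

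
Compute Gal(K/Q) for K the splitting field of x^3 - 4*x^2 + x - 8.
Gal(K/Q) = S_3 (symmetric group of order 6)

Compute the discriminant of x^3 + (-4)*x^2 + (1)*x + (-8): Δ = -3188. Since Δ is not a rational square, the Galois group is not contained in A_3; it must be the full S_3 (irreducibility of the cubic rules out anything smaller).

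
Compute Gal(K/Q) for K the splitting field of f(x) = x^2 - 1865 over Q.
Gal(K/Q) = Z/2Z (cyclic of order 2)

x^2 - 1865 is irreducible over Q since 1865 is not a rational square. The splitting field Q(sqrt(1865)) has degree 2 over Q, and its unique nontrivial automorphism is sqrt(1865) ↦ -sqrt(1865). Hence Gal(Q(sqrt(1865))/Q) = Z/2Z.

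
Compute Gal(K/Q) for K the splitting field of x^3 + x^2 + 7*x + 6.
Gal(K/Q) = S_3 (symmetric group of order 6)

Compute the discriminant of x^3 + (1)*x^2 + (7)*x + (6): Δ = -1563. Since Δ is not a rational square, the Galois group is not contained in A_3; it must be the full S_3 (irreducibility of the cubic rules out anything smaller).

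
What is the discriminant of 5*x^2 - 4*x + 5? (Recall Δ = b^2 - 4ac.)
Δ = -84

For a quadratic a x^2 + b x + c the discriminant is Δ = b^2 - 4ac = (-4)^2 - 4*(5)*(5) = 16 - (100) = -84.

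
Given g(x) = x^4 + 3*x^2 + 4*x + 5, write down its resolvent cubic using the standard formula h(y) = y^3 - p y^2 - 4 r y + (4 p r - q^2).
h(y) = y^3 - 3*y^2 - 20*y + 44

Identify coefficients: p = 3, q = 4, r = 5.
Plug into h(y) = y^3 - p y^2 - 4 r y + (4 p r - q^2):
  h(y) = y^3 - (3) y^2 - 4*(5) y + (4*(3)*(5) - (4)^2)
       = y^3 + (-3) y^2 + (-20) y + (44).
Simplifying: h(y) = y^3 - 3*y^2 - 20*y + 44.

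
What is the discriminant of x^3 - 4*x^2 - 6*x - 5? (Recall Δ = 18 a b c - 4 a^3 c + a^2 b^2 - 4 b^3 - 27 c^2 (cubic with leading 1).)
Δ = -2675

For x^3 + a x^2 + b x + c the discriminant is Δ = 18 a b c - 4 a^3 c + a^2 b^2 - 4 b^3 - 27 c^2.
Plug a = -4, b = -6, c = -5:
  18*(-4)*(-6)*(-5) - 4*(-4)^3*(-5) + (-4)^2*(-6)^2 - 4*(-6)^3 - 27*(-5)^2
  = -2160 + (-1280) + 576 + (864) + (-675)
  = -2675.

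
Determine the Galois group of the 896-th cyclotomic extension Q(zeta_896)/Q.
|Gal(Q(zeta_896)/Q)| = phi(896) = 384; group ≅ (Z/896Z)^* ≅ Z/2Z × Z/6Z × Z/32Z

The n-th cyclotomic polynomial Φ_896(x) is the minimal polynomial of zeta_896 over Q and has degree phi(896) = 384. So Q(zeta_896) is a degree-384 Galois extension with Galois group (Z/896Z)^*. By CRT, (Z/896Z)^* ≅ (Z/128Z)^* × (Z/7Z)^*. Each prime-power unit group is (Z/128Z)^* ≅ Z/2Z × Z/32Z; (Z/7Z)^* ≅ Z/6Z. Hence Gal(Q(zeta_896)/Q) ≅ Z/2Z × Z/6Z × Z/32Z.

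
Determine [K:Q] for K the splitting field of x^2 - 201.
[K:Q] = 2

The polynomial x^2 - 201 is irreducible over Q since 201 is not a perfect square. Its splitting field is Q(sqrt(201)), which has degree 2 over Q.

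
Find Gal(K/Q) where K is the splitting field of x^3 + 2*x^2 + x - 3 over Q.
Gal(K/Q) = S_3 (symmetric group of order 6)

Compute the discriminant of x^3 + (2)*x^2 + (1)*x + (-3): Δ = -255. Since Δ is not a rational square, the Galois group is not contained in A_3; it must be the full S_3 (irreducibility of the cubic rules out anything smaller).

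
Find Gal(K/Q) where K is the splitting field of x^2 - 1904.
Gal(K/Q) = Z/2Z (cyclic of order 2)

x^2 - 1904 is irreducible over Q since 1904 is not a rational square. The splitting field Q(sqrt(1904)) has degree 2 over Q, and its unique nontrivial automorphism is sqrt(1904) ↦ -sqrt(1904). Hence Gal(Q(sqrt(1904))/Q) = Z/2Z.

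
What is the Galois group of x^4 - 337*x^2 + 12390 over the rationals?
Gal(K/Q) = V_4 (Klein four-group, Z/2Z × Z/2Z)

f factors as (x^2 - 42)(x^2 - 295), so the splitting field is K = Q(sqrt(42), sqrt(295)). The elements 42, 295, 12390 are all non-squares in Q, so sqrt(42) and sqrt(295) generate independent quadratic extensions. Thus [K:Q] = 4 and Gal(K/Q) is generated by the two order-2 automorphisms sqrt(42) ↦ -sqrt(42) and sqrt(295) ↦ -sqrt(295), giving V_4.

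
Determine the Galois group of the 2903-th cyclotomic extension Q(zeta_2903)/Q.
|Gal(Q(zeta_2903)/Q)| = phi(2903) = 2902; group ≅ (Z/2903Z)^* ≅ Z/2902Z

The n-th cyclotomic polynomial Φ_2903(x) is the minimal polynomial of zeta_2903 over Q and has degree phi(2903) = 2902. So Q(zeta_2903) is a degree-2902 Galois extension with Galois group (Z/2903Z)^*. (Z/2903Z)^* is cyclic since 2903 is an odd prime power (or 4). Hence Gal(Q(zeta_2903)/Q) ≅ Z/2902Z.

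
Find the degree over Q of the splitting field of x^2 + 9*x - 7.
[K:Q] = 2

The discriminant of x^2 + (9)*x + (-7) is b^2 - 4c = 81 - (-28) = 109. Since 109 is not a perfect square in Q, the polynomial is irreducible over Q. Its two roots generate a degree-2 extension, so [K:Q] = 2.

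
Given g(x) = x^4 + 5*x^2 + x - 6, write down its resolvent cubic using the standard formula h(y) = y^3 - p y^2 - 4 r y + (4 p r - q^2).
h(y) = y^3 - 5*y^2 + 24*y - 121

Identify coefficients: p = 5, q = 1, r = -6.
Plug into h(y) = y^3 - p y^2 - 4 r y + (4 p r - q^2):
  h(y) = y^3 - (5) y^2 - 4*(-6) y + (4*(5)*(-6) - (1)^2)
       = y^3 + (-5) y^2 + (24) y + (-121).
Simplifying: h(y) = y^3 - 5*y^2 + 24*y - 121.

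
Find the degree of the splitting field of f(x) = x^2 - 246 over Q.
[K:Q] = 2

The polynomial x^2 - 246 is irreducible over Q since 246 is not a perfect square. Its splitting field is Q(sqrt(246)), which has degree 2 over Q.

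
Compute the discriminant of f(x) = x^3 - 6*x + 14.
Δ = -4428

For a depressed cubic x^3 + p x + q the discriminant is Δ = -4 p^3 - 27 q^2 = -4*(-6)^3 - 27*(14)^2 = 864 - 5292 = -4428.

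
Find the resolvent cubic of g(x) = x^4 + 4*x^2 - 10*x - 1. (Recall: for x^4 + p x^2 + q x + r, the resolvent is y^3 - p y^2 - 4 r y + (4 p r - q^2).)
h(y) = y^3 - 4*y^2 + 4*y - 116

Identify coefficients: p = 4, q = -10, r = -1.
Plug into h(y) = y^3 - p y^2 - 4 r y + (4 p r - q^2):
  h(y) = y^3 - (4) y^2 - 4*(-1) y + (4*(4)*(-1) - (-10)^2)
       = y^3 + (-4) y^2 + (4) y + (-116).
Simplifying: h(y) = y^3 - 4*y^2 + 4*y - 116.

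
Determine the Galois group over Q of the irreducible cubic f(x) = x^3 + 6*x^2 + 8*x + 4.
Gal(K/Q) = S_3 (symmetric group of order 6)

Compute the discriminant of x^3 + (6)*x^2 + (8)*x + (4): Δ = -176. Since Δ is not a rational square, the Galois group is not contained in A_3; it must be the full S_3 (irreducibility of the cubic rules out anything smaller).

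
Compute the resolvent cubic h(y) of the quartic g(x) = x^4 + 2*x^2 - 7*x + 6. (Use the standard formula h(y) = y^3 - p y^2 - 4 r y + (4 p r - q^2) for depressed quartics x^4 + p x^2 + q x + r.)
h(y) = y^3 - 2*y^2 - 24*y - 1

Identify coefficients: p = 2, q = -7, r = 6.
Plug into h(y) = y^3 - p y^2 - 4 r y + (4 p r - q^2):
  h(y) = y^3 - (2) y^2 - 4*(6) y + (4*(2)*(6) - (-7)^2)
       = y^3 + (-2) y^2 + (-24) y + (-1).
Simplifying: h(y) = y^3 - 2*y^2 - 24*y - 1.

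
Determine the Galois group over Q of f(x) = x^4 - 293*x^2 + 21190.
Gal(K/Q) = V_4 (Klein four-group, Z/2Z × Z/2Z)

f factors as (x^2 - 163)(x^2 - 130), so the splitting field is K = Q(sqrt(163), sqrt(130)). The elements 163, 130, 21190 are all non-squares in Q, so sqrt(163) and sqrt(130) generate independent quadratic extensions. Thus [K:Q] = 4 and Gal(K/Q) is generated by the two order-2 automorphisms sqrt(163) ↦ -sqrt(163) and sqrt(130) ↦ -sqrt(130), giving V_4.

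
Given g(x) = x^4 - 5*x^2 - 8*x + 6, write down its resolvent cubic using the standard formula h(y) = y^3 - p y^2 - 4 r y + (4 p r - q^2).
h(y) = y^3 + 5*y^2 - 24*y - 184

Identify coefficients: p = -5, q = -8, r = 6.
Plug into h(y) = y^3 - p y^2 - 4 r y + (4 p r - q^2):
  h(y) = y^3 - (-5) y^2 - 4*(6) y + (4*(-5)*(6) - (-8)^2)
       = y^3 + (5) y^2 + (-24) y + (-184).
Simplifying: h(y) = y^3 + 5*y^2 - 24*y - 184.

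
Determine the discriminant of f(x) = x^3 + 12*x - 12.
Δ = -10800

For a depressed cubic x^3 + p x + q the discriminant is Δ = -4 p^3 - 27 q^2 = -4*(12)^3 - 27*(-12)^2 = -6912 - 3888 = -10800.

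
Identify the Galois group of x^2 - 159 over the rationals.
Gal(K/Q) = Z/2Z (cyclic of order 2)

x^2 - 159 is irreducible over Q since 159 is not a rational square. The splitting field Q(sqrt(159)) has degree 2 over Q, and its unique nontrivial automorphism is sqrt(159) ↦ -sqrt(159). Hence Gal(Q(sqrt(159))/Q) = Z/2Z.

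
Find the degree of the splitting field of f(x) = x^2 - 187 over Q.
[K:Q] = 2

The polynomial x^2 - 187 is irreducible over Q since 187 is not a perfect square. Its splitting field is Q(sqrt(187)), which has degree 2 over Q.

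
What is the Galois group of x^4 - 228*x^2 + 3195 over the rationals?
Gal(K/Q) = V_4 (Klein four-group, Z/2Z × Z/2Z)

f factors as (x^2 - 15)(x^2 - 213), so the splitting field is K = Q(sqrt(15), sqrt(213)). The elements 15, 213, 3195 are all non-squares in Q, so sqrt(15) and sqrt(213) generate independent quadratic extensions. Thus [K:Q] = 4 and Gal(K/Q) is generated by the two order-2 automorphisms sqrt(15) ↦ -sqrt(15) and sqrt(213) ↦ -sqrt(213), giving V_4.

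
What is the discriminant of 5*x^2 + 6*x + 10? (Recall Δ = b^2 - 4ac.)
Δ = -164

For a quadratic a x^2 + b x + c the discriminant is Δ = b^2 - 4ac = (6)^2 - 4*(5)*(10) = 36 - (200) = -164.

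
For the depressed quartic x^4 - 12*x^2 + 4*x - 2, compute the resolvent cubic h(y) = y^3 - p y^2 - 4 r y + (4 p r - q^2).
h(y) = y^3 + 12*y^2 + 8*y + 80

Identify coefficients: p = -12, q = 4, r = -2.
Plug into h(y) = y^3 - p y^2 - 4 r y + (4 p r - q^2):
  h(y) = y^3 - (-12) y^2 - 4*(-2) y + (4*(-12)*(-2) - (4)^2)
       = y^3 + (12) y^2 + (8) y + (80).
Simplifying: h(y) = y^3 + 12*y^2 + 8*y + 80.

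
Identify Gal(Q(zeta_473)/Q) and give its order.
|Gal(Q(zeta_473)/Q)| = phi(473) = 420; group ≅ (Z/473Z)^* ≅ Z/10Z × Z/42Z

The n-th cyclotomic polynomial Φ_473(x) is the minimal polynomial of zeta_473 over Q and has degree phi(473) = 420. So Q(zeta_473) is a degree-420 Galois extension with Galois group (Z/473Z)^*. By CRT, (Z/473Z)^* ≅ (Z/11Z)^* × (Z/43Z)^*. Each prime-power unit group is (Z/11Z)^* ≅ Z/10Z; (Z/43Z)^* ≅ Z/42Z. Hence Gal(Q(zeta_473)/Q) ≅ Z/10Z × Z/42Z.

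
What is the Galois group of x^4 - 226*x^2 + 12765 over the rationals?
Gal(K/Q) = V_4 (Klein four-group, Z/2Z × Z/2Z)

f factors as (x^2 - 111)(x^2 - 115), so the splitting field is K = Q(sqrt(111), sqrt(115)). The elements 111, 115, 12765 are all non-squares in Q, so sqrt(111) and sqrt(115) generate independent quadratic extensions. Thus [K:Q] = 4 and Gal(K/Q) is generated by the two order-2 automorphisms sqrt(111) ↦ -sqrt(111) and sqrt(115) ↦ -sqrt(115), giving V_4.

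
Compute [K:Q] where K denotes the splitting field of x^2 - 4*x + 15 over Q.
[K:Q] = 2

The discriminant of x^2 + (-4)*x + (15) is b^2 - 4c = 16 - (60) = -44. Since -44 is not a perfect square in Q, the polynomial is irreducible over Q. Its two roots generate a degree-2 extension, so [K:Q] = 2.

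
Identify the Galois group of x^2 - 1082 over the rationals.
Gal(K/Q) = Z/2Z (cyclic of order 2)

x^2 - 1082 is irreducible over Q since 1082 is not a rational square. The splitting field Q(sqrt(1082)) has degree 2 over Q, and its unique nontrivial automorphism is sqrt(1082) ↦ -sqrt(1082). Hence Gal(Q(sqrt(1082))/Q) = Z/2Z.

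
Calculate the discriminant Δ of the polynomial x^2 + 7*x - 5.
Δ = 69

For a quadratic a x^2 + b x + c the discriminant is Δ = b^2 - 4ac = (7)^2 - 4*(1)*(-5) = 49 - (-20) = 69.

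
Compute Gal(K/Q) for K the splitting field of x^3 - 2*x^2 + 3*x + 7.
Gal(K/Q) = S_3 (symmetric group of order 6)

Compute the discriminant of x^3 + (-2)*x^2 + (3)*x + (7): Δ = -1927. Since Δ is not a rational square, the Galois group is not contained in A_3; it must be the full S_3 (irreducibility of the cubic rules out anything smaller).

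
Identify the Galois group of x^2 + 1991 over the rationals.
Gal(K/Q) = Z/2Z (cyclic of order 2)

x^2 + 1991 is irreducible over Q since -1991 is not a rational square. The splitting field Q(sqrt(-1991)) has degree 2 over Q, and its unique nontrivial automorphism is sqrt(-1991) ↦ -sqrt(-1991). Hence Gal(Q(sqrt(-1991))/Q) = Z/2Z.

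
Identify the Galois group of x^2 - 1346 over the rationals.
Gal(K/Q) = Z/2Z (cyclic of order 2)

x^2 - 1346 is irreducible over Q since 1346 is not a rational square. The splitting field Q(sqrt(1346)) has degree 2 over Q, and its unique nontrivial automorphism is sqrt(1346) ↦ -sqrt(1346). Hence Gal(Q(sqrt(1346))/Q) = Z/2Z.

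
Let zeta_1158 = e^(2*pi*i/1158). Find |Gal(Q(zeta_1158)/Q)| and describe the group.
|Gal(Q(zeta_1158)/Q)| = phi(1158) = 384; group ≅ (Z/1158Z)^* ≅ Z/2Z × Z/192Z

The n-th cyclotomic polynomial Φ_1158(x) is the minimal polynomial of zeta_1158 over Q and has degree phi(1158) = 384. So Q(zeta_1158) is a degree-384 Galois extension with Galois group (Z/1158Z)^*. By CRT, (Z/1158Z)^* ≅ (Z/2Z)^* × (Z/3Z)^* × (Z/193Z)^*. Each prime-power unit group is (Z/2Z)^* ≅ trivial group (order 1); (Z/3Z)^* ≅ Z/2Z; (Z/193Z)^* ≅ Z/192Z. Hence Gal(Q(zeta_1158)/Q) ≅ Z/2Z × Z/192Z.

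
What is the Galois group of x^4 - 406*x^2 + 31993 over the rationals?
Gal(K/Q) = V_4 (Klein four-group, Z/2Z × Z/2Z)

f factors as (x^2 - 107)(x^2 - 299), so the splitting field is K = Q(sqrt(107), sqrt(299)). The elements 107, 299, 31993 are all non-squares in Q, so sqrt(107) and sqrt(299) generate independent quadratic extensions. Thus [K:Q] = 4 and Gal(K/Q) is generated by the two order-2 automorphisms sqrt(107) ↦ -sqrt(107) and sqrt(299) ↦ -sqrt(299), giving V_4.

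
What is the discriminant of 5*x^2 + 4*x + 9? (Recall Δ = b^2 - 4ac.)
Δ = -164

For a quadratic a x^2 + b x + c the discriminant is Δ = b^2 - 4ac = (4)^2 - 4*(5)*(9) = 16 - (180) = -164.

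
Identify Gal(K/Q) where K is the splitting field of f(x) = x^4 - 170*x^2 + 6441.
Gal(K/Q) = V_4 (Klein four-group, Z/2Z × Z/2Z)

f factors as (x^2 - 57)(x^2 - 113), so the splitting field is K = Q(sqrt(57), sqrt(113)). The elements 57, 113, 6441 are all non-squares in Q, so sqrt(57) and sqrt(113) generate independent quadratic extensions. Thus [K:Q] = 4 and Gal(K/Q) is generated by the two order-2 automorphisms sqrt(57) ↦ -sqrt(57) and sqrt(113) ↦ -sqrt(113), giving V_4.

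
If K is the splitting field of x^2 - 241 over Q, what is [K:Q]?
[K:Q] = 2

The polynomial x^2 - 241 is irreducible over Q since 241 is not a perfect square. Its splitting field is Q(sqrt(241)), which has degree 2 over Q.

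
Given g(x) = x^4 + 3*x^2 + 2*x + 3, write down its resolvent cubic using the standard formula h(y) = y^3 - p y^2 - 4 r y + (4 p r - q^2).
h(y) = y^3 - 3*y^2 - 12*y + 32

Identify coefficients: p = 3, q = 2, r = 3.
Plug into h(y) = y^3 - p y^2 - 4 r y + (4 p r - q^2):
  h(y) = y^3 - (3) y^2 - 4*(3) y + (4*(3)*(3) - (2)^2)
       = y^3 + (-3) y^2 + (-12) y + (32).
Simplifying: h(y) = y^3 - 3*y^2 - 12*y + 32.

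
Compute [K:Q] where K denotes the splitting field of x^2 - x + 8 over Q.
[K:Q] = 2

The discriminant of x^2 + (-1)*x + (8) is b^2 - 4c = 1 - (32) = -31. Since -31 is not a perfect square in Q, the polynomial is irreducible over Q. Its two roots generate a degree-2 extension, so [K:Q] = 2.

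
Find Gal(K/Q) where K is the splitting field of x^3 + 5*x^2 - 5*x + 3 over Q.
Gal(K/Q) = S_3 (symmetric group of order 6)

Compute the discriminant of x^3 + (5)*x^2 + (-5)*x + (3): Δ = -1968. Since Δ is not a rational square, the Galois group is not contained in A_3; it must be the full S_3 (irreducibility of the cubic rules out anything smaller).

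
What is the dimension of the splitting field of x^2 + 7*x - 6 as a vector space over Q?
[K:Q] = 2

The discriminant of x^2 + (7)*x + (-6) is b^2 - 4c = 49 - (-24) = 73. Since 73 is not a perfect square in Q, the polynomial is irreducible over Q. Its two roots generate a degree-2 extension, so [K:Q] = 2.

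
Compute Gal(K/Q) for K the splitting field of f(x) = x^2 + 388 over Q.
Gal(K/Q) = Z/2Z (cyclic of order 2)

x^2 + 388 is irreducible over Q since -388 is not a rational square. The splitting field Q(sqrt(-388)) has degree 2 over Q, and its unique nontrivial automorphism is sqrt(-388) ↦ -sqrt(-388). Hence Gal(Q(sqrt(-388))/Q) = Z/2Z.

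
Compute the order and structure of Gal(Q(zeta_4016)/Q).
|Gal(Q(zeta_4016)/Q)| = phi(4016) = 2000; group ≅ (Z/4016Z)^* ≅ Z/2Z × Z/4Z × Z/250Z

The n-th cyclotomic polynomial Φ_4016(x) is the minimal polynomial of zeta_4016 over Q and has degree phi(4016) = 2000. So Q(zeta_4016) is a degree-2000 Galois extension with Galois group (Z/4016Z)^*. By CRT, (Z/4016Z)^* ≅ (Z/16Z)^* × (Z/251Z)^*. Each prime-power unit group is (Z/16Z)^* ≅ Z/2Z × Z/4Z; (Z/251Z)^* ≅ Z/250Z. Hence Gal(Q(zeta_4016)/Q) ≅ Z/2Z × Z/4Z × Z/250Z.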